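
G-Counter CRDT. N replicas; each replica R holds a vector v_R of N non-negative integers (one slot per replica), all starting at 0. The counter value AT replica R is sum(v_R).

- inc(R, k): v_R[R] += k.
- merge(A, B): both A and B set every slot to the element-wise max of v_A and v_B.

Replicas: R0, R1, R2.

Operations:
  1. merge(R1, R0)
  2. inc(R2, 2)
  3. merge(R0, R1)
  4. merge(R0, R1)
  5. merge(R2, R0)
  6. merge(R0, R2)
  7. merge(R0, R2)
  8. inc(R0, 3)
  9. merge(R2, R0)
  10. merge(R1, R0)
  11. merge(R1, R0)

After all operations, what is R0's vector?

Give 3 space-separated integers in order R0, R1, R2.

Answer: 3 0 2

Derivation:
Op 1: merge R1<->R0 -> R1=(0,0,0) R0=(0,0,0)
Op 2: inc R2 by 2 -> R2=(0,0,2) value=2
Op 3: merge R0<->R1 -> R0=(0,0,0) R1=(0,0,0)
Op 4: merge R0<->R1 -> R0=(0,0,0) R1=(0,0,0)
Op 5: merge R2<->R0 -> R2=(0,0,2) R0=(0,0,2)
Op 6: merge R0<->R2 -> R0=(0,0,2) R2=(0,0,2)
Op 7: merge R0<->R2 -> R0=(0,0,2) R2=(0,0,2)
Op 8: inc R0 by 3 -> R0=(3,0,2) value=5
Op 9: merge R2<->R0 -> R2=(3,0,2) R0=(3,0,2)
Op 10: merge R1<->R0 -> R1=(3,0,2) R0=(3,0,2)
Op 11: merge R1<->R0 -> R1=(3,0,2) R0=(3,0,2)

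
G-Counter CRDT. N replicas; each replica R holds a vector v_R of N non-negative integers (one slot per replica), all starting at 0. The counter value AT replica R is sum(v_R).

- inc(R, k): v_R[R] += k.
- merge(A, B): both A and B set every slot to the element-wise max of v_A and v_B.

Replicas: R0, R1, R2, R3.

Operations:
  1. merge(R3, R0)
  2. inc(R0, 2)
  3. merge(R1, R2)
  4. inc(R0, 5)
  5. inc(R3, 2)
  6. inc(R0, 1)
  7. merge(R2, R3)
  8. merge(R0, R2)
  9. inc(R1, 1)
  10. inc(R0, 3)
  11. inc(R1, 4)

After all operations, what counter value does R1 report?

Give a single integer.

Op 1: merge R3<->R0 -> R3=(0,0,0,0) R0=(0,0,0,0)
Op 2: inc R0 by 2 -> R0=(2,0,0,0) value=2
Op 3: merge R1<->R2 -> R1=(0,0,0,0) R2=(0,0,0,0)
Op 4: inc R0 by 5 -> R0=(7,0,0,0) value=7
Op 5: inc R3 by 2 -> R3=(0,0,0,2) value=2
Op 6: inc R0 by 1 -> R0=(8,0,0,0) value=8
Op 7: merge R2<->R3 -> R2=(0,0,0,2) R3=(0,0,0,2)
Op 8: merge R0<->R2 -> R0=(8,0,0,2) R2=(8,0,0,2)
Op 9: inc R1 by 1 -> R1=(0,1,0,0) value=1
Op 10: inc R0 by 3 -> R0=(11,0,0,2) value=13
Op 11: inc R1 by 4 -> R1=(0,5,0,0) value=5

Answer: 5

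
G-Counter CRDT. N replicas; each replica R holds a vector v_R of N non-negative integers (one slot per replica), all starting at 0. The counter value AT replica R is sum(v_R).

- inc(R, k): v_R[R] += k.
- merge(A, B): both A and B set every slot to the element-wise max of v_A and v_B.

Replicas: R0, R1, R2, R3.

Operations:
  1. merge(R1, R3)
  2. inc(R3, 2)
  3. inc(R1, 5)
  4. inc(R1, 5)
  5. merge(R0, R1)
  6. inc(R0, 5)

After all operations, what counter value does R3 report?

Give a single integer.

Op 1: merge R1<->R3 -> R1=(0,0,0,0) R3=(0,0,0,0)
Op 2: inc R3 by 2 -> R3=(0,0,0,2) value=2
Op 3: inc R1 by 5 -> R1=(0,5,0,0) value=5
Op 4: inc R1 by 5 -> R1=(0,10,0,0) value=10
Op 5: merge R0<->R1 -> R0=(0,10,0,0) R1=(0,10,0,0)
Op 6: inc R0 by 5 -> R0=(5,10,0,0) value=15

Answer: 2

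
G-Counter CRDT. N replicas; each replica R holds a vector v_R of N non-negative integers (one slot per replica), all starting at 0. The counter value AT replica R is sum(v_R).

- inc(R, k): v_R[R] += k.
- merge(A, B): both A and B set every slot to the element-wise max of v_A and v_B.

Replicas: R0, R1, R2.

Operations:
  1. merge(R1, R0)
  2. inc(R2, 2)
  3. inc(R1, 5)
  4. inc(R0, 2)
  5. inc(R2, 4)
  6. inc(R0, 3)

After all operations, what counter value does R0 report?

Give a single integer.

Answer: 5

Derivation:
Op 1: merge R1<->R0 -> R1=(0,0,0) R0=(0,0,0)
Op 2: inc R2 by 2 -> R2=(0,0,2) value=2
Op 3: inc R1 by 5 -> R1=(0,5,0) value=5
Op 4: inc R0 by 2 -> R0=(2,0,0) value=2
Op 5: inc R2 by 4 -> R2=(0,0,6) value=6
Op 6: inc R0 by 3 -> R0=(5,0,0) value=5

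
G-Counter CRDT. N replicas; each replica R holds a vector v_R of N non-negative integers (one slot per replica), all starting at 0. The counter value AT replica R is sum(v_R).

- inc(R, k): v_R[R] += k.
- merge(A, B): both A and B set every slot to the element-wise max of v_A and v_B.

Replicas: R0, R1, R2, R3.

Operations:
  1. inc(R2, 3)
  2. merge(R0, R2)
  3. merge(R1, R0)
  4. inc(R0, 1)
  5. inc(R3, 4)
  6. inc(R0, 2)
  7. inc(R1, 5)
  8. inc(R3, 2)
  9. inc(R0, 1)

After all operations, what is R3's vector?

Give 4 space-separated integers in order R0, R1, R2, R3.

Op 1: inc R2 by 3 -> R2=(0,0,3,0) value=3
Op 2: merge R0<->R2 -> R0=(0,0,3,0) R2=(0,0,3,0)
Op 3: merge R1<->R0 -> R1=(0,0,3,0) R0=(0,0,3,0)
Op 4: inc R0 by 1 -> R0=(1,0,3,0) value=4
Op 5: inc R3 by 4 -> R3=(0,0,0,4) value=4
Op 6: inc R0 by 2 -> R0=(3,0,3,0) value=6
Op 7: inc R1 by 5 -> R1=(0,5,3,0) value=8
Op 8: inc R3 by 2 -> R3=(0,0,0,6) value=6
Op 9: inc R0 by 1 -> R0=(4,0,3,0) value=7

Answer: 0 0 0 6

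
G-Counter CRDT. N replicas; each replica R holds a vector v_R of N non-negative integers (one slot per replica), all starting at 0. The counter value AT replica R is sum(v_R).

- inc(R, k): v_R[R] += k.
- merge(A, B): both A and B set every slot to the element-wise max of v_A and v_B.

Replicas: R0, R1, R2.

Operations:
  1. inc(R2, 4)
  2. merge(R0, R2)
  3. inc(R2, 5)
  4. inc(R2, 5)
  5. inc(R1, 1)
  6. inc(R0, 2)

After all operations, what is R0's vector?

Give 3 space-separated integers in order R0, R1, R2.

Op 1: inc R2 by 4 -> R2=(0,0,4) value=4
Op 2: merge R0<->R2 -> R0=(0,0,4) R2=(0,0,4)
Op 3: inc R2 by 5 -> R2=(0,0,9) value=9
Op 4: inc R2 by 5 -> R2=(0,0,14) value=14
Op 5: inc R1 by 1 -> R1=(0,1,0) value=1
Op 6: inc R0 by 2 -> R0=(2,0,4) value=6

Answer: 2 0 4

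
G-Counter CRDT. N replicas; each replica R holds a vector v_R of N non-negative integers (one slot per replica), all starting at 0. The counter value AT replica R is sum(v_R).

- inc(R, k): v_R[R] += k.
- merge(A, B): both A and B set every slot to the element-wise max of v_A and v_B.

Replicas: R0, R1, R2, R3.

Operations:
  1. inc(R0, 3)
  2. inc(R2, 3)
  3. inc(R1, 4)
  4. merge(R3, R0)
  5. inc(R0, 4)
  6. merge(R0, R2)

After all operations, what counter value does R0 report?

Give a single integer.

Answer: 10

Derivation:
Op 1: inc R0 by 3 -> R0=(3,0,0,0) value=3
Op 2: inc R2 by 3 -> R2=(0,0,3,0) value=3
Op 3: inc R1 by 4 -> R1=(0,4,0,0) value=4
Op 4: merge R3<->R0 -> R3=(3,0,0,0) R0=(3,0,0,0)
Op 5: inc R0 by 4 -> R0=(7,0,0,0) value=7
Op 6: merge R0<->R2 -> R0=(7,0,3,0) R2=(7,0,3,0)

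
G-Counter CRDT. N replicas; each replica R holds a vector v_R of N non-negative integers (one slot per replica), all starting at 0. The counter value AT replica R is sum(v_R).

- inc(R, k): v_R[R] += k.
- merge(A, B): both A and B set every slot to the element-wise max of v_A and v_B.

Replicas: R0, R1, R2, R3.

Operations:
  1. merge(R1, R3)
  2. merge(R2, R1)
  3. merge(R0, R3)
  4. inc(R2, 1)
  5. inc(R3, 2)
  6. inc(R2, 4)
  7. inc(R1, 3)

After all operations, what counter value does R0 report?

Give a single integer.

Op 1: merge R1<->R3 -> R1=(0,0,0,0) R3=(0,0,0,0)
Op 2: merge R2<->R1 -> R2=(0,0,0,0) R1=(0,0,0,0)
Op 3: merge R0<->R3 -> R0=(0,0,0,0) R3=(0,0,0,0)
Op 4: inc R2 by 1 -> R2=(0,0,1,0) value=1
Op 5: inc R3 by 2 -> R3=(0,0,0,2) value=2
Op 6: inc R2 by 4 -> R2=(0,0,5,0) value=5
Op 7: inc R1 by 3 -> R1=(0,3,0,0) value=3

Answer: 0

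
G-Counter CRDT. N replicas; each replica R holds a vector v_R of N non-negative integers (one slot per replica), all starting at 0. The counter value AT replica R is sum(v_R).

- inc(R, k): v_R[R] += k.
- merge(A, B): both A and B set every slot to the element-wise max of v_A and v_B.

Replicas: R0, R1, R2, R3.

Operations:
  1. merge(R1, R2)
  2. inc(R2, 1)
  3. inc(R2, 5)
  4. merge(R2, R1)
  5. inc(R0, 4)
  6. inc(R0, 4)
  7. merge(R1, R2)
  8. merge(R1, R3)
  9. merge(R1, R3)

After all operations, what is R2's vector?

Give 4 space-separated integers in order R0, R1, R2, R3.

Op 1: merge R1<->R2 -> R1=(0,0,0,0) R2=(0,0,0,0)
Op 2: inc R2 by 1 -> R2=(0,0,1,0) value=1
Op 3: inc R2 by 5 -> R2=(0,0,6,0) value=6
Op 4: merge R2<->R1 -> R2=(0,0,6,0) R1=(0,0,6,0)
Op 5: inc R0 by 4 -> R0=(4,0,0,0) value=4
Op 6: inc R0 by 4 -> R0=(8,0,0,0) value=8
Op 7: merge R1<->R2 -> R1=(0,0,6,0) R2=(0,0,6,0)
Op 8: merge R1<->R3 -> R1=(0,0,6,0) R3=(0,0,6,0)
Op 9: merge R1<->R3 -> R1=(0,0,6,0) R3=(0,0,6,0)

Answer: 0 0 6 0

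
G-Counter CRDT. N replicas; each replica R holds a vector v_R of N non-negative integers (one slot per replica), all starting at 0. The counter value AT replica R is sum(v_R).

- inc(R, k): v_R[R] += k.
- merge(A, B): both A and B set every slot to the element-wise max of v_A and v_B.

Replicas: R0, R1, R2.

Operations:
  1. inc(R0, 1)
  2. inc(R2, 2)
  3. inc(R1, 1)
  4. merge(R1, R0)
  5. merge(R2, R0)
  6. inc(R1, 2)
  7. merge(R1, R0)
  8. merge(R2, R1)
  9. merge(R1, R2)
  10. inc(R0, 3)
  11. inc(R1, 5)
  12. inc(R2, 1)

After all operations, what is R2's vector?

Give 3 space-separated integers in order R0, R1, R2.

Op 1: inc R0 by 1 -> R0=(1,0,0) value=1
Op 2: inc R2 by 2 -> R2=(0,0,2) value=2
Op 3: inc R1 by 1 -> R1=(0,1,0) value=1
Op 4: merge R1<->R0 -> R1=(1,1,0) R0=(1,1,0)
Op 5: merge R2<->R0 -> R2=(1,1,2) R0=(1,1,2)
Op 6: inc R1 by 2 -> R1=(1,3,0) value=4
Op 7: merge R1<->R0 -> R1=(1,3,2) R0=(1,3,2)
Op 8: merge R2<->R1 -> R2=(1,3,2) R1=(1,3,2)
Op 9: merge R1<->R2 -> R1=(1,3,2) R2=(1,3,2)
Op 10: inc R0 by 3 -> R0=(4,3,2) value=9
Op 11: inc R1 by 5 -> R1=(1,8,2) value=11
Op 12: inc R2 by 1 -> R2=(1,3,3) value=7

Answer: 1 3 3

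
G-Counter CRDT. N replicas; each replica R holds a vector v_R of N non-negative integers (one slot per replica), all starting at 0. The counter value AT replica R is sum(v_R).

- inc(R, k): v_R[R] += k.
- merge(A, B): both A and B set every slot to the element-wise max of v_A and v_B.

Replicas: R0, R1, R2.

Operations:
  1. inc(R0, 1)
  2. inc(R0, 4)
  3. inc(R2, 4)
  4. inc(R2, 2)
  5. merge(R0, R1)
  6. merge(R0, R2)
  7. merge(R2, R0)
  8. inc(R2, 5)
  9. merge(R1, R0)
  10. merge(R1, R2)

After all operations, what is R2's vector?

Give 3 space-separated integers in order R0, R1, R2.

Op 1: inc R0 by 1 -> R0=(1,0,0) value=1
Op 2: inc R0 by 4 -> R0=(5,0,0) value=5
Op 3: inc R2 by 4 -> R2=(0,0,4) value=4
Op 4: inc R2 by 2 -> R2=(0,0,6) value=6
Op 5: merge R0<->R1 -> R0=(5,0,0) R1=(5,0,0)
Op 6: merge R0<->R2 -> R0=(5,0,6) R2=(5,0,6)
Op 7: merge R2<->R0 -> R2=(5,0,6) R0=(5,0,6)
Op 8: inc R2 by 5 -> R2=(5,0,11) value=16
Op 9: merge R1<->R0 -> R1=(5,0,6) R0=(5,0,6)
Op 10: merge R1<->R2 -> R1=(5,0,11) R2=(5,0,11)

Answer: 5 0 11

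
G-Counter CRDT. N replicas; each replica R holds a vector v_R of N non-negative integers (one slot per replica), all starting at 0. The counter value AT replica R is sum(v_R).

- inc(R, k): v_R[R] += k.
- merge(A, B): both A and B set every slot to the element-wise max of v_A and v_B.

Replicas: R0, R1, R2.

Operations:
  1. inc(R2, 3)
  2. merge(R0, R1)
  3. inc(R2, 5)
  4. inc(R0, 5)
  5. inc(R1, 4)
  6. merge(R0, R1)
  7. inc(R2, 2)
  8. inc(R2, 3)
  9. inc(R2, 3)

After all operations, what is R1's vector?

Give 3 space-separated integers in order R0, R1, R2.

Op 1: inc R2 by 3 -> R2=(0,0,3) value=3
Op 2: merge R0<->R1 -> R0=(0,0,0) R1=(0,0,0)
Op 3: inc R2 by 5 -> R2=(0,0,8) value=8
Op 4: inc R0 by 5 -> R0=(5,0,0) value=5
Op 5: inc R1 by 4 -> R1=(0,4,0) value=4
Op 6: merge R0<->R1 -> R0=(5,4,0) R1=(5,4,0)
Op 7: inc R2 by 2 -> R2=(0,0,10) value=10
Op 8: inc R2 by 3 -> R2=(0,0,13) value=13
Op 9: inc R2 by 3 -> R2=(0,0,16) value=16

Answer: 5 4 0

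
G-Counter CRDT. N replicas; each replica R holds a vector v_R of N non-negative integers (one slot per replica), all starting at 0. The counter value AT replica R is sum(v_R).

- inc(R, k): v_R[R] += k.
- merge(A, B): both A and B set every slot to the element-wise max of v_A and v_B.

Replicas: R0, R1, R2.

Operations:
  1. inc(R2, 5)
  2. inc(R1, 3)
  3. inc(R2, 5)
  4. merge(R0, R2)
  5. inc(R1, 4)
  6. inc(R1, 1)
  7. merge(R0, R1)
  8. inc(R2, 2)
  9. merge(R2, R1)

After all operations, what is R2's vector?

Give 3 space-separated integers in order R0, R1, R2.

Op 1: inc R2 by 5 -> R2=(0,0,5) value=5
Op 2: inc R1 by 3 -> R1=(0,3,0) value=3
Op 3: inc R2 by 5 -> R2=(0,0,10) value=10
Op 4: merge R0<->R2 -> R0=(0,0,10) R2=(0,0,10)
Op 5: inc R1 by 4 -> R1=(0,7,0) value=7
Op 6: inc R1 by 1 -> R1=(0,8,0) value=8
Op 7: merge R0<->R1 -> R0=(0,8,10) R1=(0,8,10)
Op 8: inc R2 by 2 -> R2=(0,0,12) value=12
Op 9: merge R2<->R1 -> R2=(0,8,12) R1=(0,8,12)

Answer: 0 8 12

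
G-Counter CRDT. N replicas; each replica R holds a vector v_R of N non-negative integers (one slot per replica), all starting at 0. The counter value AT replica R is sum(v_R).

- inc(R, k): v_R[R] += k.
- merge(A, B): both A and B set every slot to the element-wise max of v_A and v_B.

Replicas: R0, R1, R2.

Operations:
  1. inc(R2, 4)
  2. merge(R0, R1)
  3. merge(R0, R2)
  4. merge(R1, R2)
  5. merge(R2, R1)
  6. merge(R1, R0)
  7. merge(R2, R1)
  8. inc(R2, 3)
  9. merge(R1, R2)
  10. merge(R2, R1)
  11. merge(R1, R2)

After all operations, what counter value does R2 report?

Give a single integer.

Answer: 7

Derivation:
Op 1: inc R2 by 4 -> R2=(0,0,4) value=4
Op 2: merge R0<->R1 -> R0=(0,0,0) R1=(0,0,0)
Op 3: merge R0<->R2 -> R0=(0,0,4) R2=(0,0,4)
Op 4: merge R1<->R2 -> R1=(0,0,4) R2=(0,0,4)
Op 5: merge R2<->R1 -> R2=(0,0,4) R1=(0,0,4)
Op 6: merge R1<->R0 -> R1=(0,0,4) R0=(0,0,4)
Op 7: merge R2<->R1 -> R2=(0,0,4) R1=(0,0,4)
Op 8: inc R2 by 3 -> R2=(0,0,7) value=7
Op 9: merge R1<->R2 -> R1=(0,0,7) R2=(0,0,7)
Op 10: merge R2<->R1 -> R2=(0,0,7) R1=(0,0,7)
Op 11: merge R1<->R2 -> R1=(0,0,7) R2=(0,0,7)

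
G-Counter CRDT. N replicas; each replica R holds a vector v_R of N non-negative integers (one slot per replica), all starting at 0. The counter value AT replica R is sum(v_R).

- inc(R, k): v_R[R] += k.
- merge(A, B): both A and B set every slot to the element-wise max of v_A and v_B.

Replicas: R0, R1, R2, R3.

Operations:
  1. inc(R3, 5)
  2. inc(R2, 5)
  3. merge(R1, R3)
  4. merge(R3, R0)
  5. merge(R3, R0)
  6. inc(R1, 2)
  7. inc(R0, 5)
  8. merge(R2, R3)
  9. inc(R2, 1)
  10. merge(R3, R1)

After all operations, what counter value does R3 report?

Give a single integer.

Answer: 12

Derivation:
Op 1: inc R3 by 5 -> R3=(0,0,0,5) value=5
Op 2: inc R2 by 5 -> R2=(0,0,5,0) value=5
Op 3: merge R1<->R3 -> R1=(0,0,0,5) R3=(0,0,0,5)
Op 4: merge R3<->R0 -> R3=(0,0,0,5) R0=(0,0,0,5)
Op 5: merge R3<->R0 -> R3=(0,0,0,5) R0=(0,0,0,5)
Op 6: inc R1 by 2 -> R1=(0,2,0,5) value=7
Op 7: inc R0 by 5 -> R0=(5,0,0,5) value=10
Op 8: merge R2<->R3 -> R2=(0,0,5,5) R3=(0,0,5,5)
Op 9: inc R2 by 1 -> R2=(0,0,6,5) value=11
Op 10: merge R3<->R1 -> R3=(0,2,5,5) R1=(0,2,5,5)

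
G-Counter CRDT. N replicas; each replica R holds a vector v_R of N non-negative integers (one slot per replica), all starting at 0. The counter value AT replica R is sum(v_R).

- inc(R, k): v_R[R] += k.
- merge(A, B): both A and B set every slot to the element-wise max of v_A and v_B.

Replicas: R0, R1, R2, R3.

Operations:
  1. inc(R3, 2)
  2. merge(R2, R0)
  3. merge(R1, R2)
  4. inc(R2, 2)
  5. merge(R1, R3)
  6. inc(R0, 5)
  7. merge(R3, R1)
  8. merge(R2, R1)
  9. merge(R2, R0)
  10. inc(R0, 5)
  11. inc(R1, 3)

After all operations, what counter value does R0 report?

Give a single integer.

Op 1: inc R3 by 2 -> R3=(0,0,0,2) value=2
Op 2: merge R2<->R0 -> R2=(0,0,0,0) R0=(0,0,0,0)
Op 3: merge R1<->R2 -> R1=(0,0,0,0) R2=(0,0,0,0)
Op 4: inc R2 by 2 -> R2=(0,0,2,0) value=2
Op 5: merge R1<->R3 -> R1=(0,0,0,2) R3=(0,0,0,2)
Op 6: inc R0 by 5 -> R0=(5,0,0,0) value=5
Op 7: merge R3<->R1 -> R3=(0,0,0,2) R1=(0,0,0,2)
Op 8: merge R2<->R1 -> R2=(0,0,2,2) R1=(0,0,2,2)
Op 9: merge R2<->R0 -> R2=(5,0,2,2) R0=(5,0,2,2)
Op 10: inc R0 by 5 -> R0=(10,0,2,2) value=14
Op 11: inc R1 by 3 -> R1=(0,3,2,2) value=7

Answer: 14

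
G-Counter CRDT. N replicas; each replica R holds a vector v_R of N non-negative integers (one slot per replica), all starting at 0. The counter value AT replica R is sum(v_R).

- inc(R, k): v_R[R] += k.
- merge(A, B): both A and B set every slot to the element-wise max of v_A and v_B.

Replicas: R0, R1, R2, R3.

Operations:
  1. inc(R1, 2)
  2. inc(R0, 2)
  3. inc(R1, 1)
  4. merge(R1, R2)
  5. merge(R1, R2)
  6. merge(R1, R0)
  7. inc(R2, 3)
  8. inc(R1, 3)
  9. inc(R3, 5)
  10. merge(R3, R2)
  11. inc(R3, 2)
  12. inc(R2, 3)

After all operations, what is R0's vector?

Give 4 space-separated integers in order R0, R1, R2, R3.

Op 1: inc R1 by 2 -> R1=(0,2,0,0) value=2
Op 2: inc R0 by 2 -> R0=(2,0,0,0) value=2
Op 3: inc R1 by 1 -> R1=(0,3,0,0) value=3
Op 4: merge R1<->R2 -> R1=(0,3,0,0) R2=(0,3,0,0)
Op 5: merge R1<->R2 -> R1=(0,3,0,0) R2=(0,3,0,0)
Op 6: merge R1<->R0 -> R1=(2,3,0,0) R0=(2,3,0,0)
Op 7: inc R2 by 3 -> R2=(0,3,3,0) value=6
Op 8: inc R1 by 3 -> R1=(2,6,0,0) value=8
Op 9: inc R3 by 5 -> R3=(0,0,0,5) value=5
Op 10: merge R3<->R2 -> R3=(0,3,3,5) R2=(0,3,3,5)
Op 11: inc R3 by 2 -> R3=(0,3,3,7) value=13
Op 12: inc R2 by 3 -> R2=(0,3,6,5) value=14

Answer: 2 3 0 0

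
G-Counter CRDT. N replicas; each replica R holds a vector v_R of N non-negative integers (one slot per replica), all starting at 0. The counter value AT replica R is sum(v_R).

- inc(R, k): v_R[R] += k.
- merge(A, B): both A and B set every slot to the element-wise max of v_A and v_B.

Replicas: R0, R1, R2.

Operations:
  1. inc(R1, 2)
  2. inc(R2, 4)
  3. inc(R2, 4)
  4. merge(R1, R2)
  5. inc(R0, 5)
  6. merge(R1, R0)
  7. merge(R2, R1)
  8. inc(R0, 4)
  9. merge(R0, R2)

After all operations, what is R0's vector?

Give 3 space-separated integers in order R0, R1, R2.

Answer: 9 2 8

Derivation:
Op 1: inc R1 by 2 -> R1=(0,2,0) value=2
Op 2: inc R2 by 4 -> R2=(0,0,4) value=4
Op 3: inc R2 by 4 -> R2=(0,0,8) value=8
Op 4: merge R1<->R2 -> R1=(0,2,8) R2=(0,2,8)
Op 5: inc R0 by 5 -> R0=(5,0,0) value=5
Op 6: merge R1<->R0 -> R1=(5,2,8) R0=(5,2,8)
Op 7: merge R2<->R1 -> R2=(5,2,8) R1=(5,2,8)
Op 8: inc R0 by 4 -> R0=(9,2,8) value=19
Op 9: merge R0<->R2 -> R0=(9,2,8) R2=(9,2,8)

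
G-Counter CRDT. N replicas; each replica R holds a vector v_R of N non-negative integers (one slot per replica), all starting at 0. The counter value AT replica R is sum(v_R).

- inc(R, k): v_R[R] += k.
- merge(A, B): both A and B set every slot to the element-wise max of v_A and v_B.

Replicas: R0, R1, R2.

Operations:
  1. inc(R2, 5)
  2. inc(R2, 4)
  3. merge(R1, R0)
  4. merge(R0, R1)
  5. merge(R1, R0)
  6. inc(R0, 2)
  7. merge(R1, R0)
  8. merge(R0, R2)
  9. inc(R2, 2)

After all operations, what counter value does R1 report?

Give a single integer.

Op 1: inc R2 by 5 -> R2=(0,0,5) value=5
Op 2: inc R2 by 4 -> R2=(0,0,9) value=9
Op 3: merge R1<->R0 -> R1=(0,0,0) R0=(0,0,0)
Op 4: merge R0<->R1 -> R0=(0,0,0) R1=(0,0,0)
Op 5: merge R1<->R0 -> R1=(0,0,0) R0=(0,0,0)
Op 6: inc R0 by 2 -> R0=(2,0,0) value=2
Op 7: merge R1<->R0 -> R1=(2,0,0) R0=(2,0,0)
Op 8: merge R0<->R2 -> R0=(2,0,9) R2=(2,0,9)
Op 9: inc R2 by 2 -> R2=(2,0,11) value=13

Answer: 2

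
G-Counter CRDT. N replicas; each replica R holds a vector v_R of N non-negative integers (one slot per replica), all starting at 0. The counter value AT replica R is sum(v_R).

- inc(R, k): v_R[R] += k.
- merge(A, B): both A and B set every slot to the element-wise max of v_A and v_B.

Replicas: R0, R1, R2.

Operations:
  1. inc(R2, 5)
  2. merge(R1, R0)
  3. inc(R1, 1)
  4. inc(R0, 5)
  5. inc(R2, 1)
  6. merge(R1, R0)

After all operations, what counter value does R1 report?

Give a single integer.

Answer: 6

Derivation:
Op 1: inc R2 by 5 -> R2=(0,0,5) value=5
Op 2: merge R1<->R0 -> R1=(0,0,0) R0=(0,0,0)
Op 3: inc R1 by 1 -> R1=(0,1,0) value=1
Op 4: inc R0 by 5 -> R0=(5,0,0) value=5
Op 5: inc R2 by 1 -> R2=(0,0,6) value=6
Op 6: merge R1<->R0 -> R1=(5,1,0) R0=(5,1,0)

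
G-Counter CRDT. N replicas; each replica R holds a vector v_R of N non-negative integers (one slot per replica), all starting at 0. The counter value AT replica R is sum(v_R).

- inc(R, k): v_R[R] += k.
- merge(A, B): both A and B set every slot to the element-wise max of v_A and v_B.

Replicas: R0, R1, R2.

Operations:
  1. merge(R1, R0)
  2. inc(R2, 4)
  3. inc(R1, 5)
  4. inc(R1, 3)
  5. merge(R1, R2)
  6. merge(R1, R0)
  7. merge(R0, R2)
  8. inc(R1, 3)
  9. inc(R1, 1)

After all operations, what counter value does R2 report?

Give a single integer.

Op 1: merge R1<->R0 -> R1=(0,0,0) R0=(0,0,0)
Op 2: inc R2 by 4 -> R2=(0,0,4) value=4
Op 3: inc R1 by 5 -> R1=(0,5,0) value=5
Op 4: inc R1 by 3 -> R1=(0,8,0) value=8
Op 5: merge R1<->R2 -> R1=(0,8,4) R2=(0,8,4)
Op 6: merge R1<->R0 -> R1=(0,8,4) R0=(0,8,4)
Op 7: merge R0<->R2 -> R0=(0,8,4) R2=(0,8,4)
Op 8: inc R1 by 3 -> R1=(0,11,4) value=15
Op 9: inc R1 by 1 -> R1=(0,12,4) value=16

Answer: 12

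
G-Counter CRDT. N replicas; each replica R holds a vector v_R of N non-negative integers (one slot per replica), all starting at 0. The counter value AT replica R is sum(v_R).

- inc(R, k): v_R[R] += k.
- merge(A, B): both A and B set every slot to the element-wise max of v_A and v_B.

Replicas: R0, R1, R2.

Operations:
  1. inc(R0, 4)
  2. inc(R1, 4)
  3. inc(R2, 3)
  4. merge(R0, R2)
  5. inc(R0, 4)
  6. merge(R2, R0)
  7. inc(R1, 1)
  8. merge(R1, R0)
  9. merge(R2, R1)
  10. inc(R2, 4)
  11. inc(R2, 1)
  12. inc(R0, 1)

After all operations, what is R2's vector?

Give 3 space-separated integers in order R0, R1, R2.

Answer: 8 5 8

Derivation:
Op 1: inc R0 by 4 -> R0=(4,0,0) value=4
Op 2: inc R1 by 4 -> R1=(0,4,0) value=4
Op 3: inc R2 by 3 -> R2=(0,0,3) value=3
Op 4: merge R0<->R2 -> R0=(4,0,3) R2=(4,0,3)
Op 5: inc R0 by 4 -> R0=(8,0,3) value=11
Op 6: merge R2<->R0 -> R2=(8,0,3) R0=(8,0,3)
Op 7: inc R1 by 1 -> R1=(0,5,0) value=5
Op 8: merge R1<->R0 -> R1=(8,5,3) R0=(8,5,3)
Op 9: merge R2<->R1 -> R2=(8,5,3) R1=(8,5,3)
Op 10: inc R2 by 4 -> R2=(8,5,7) value=20
Op 11: inc R2 by 1 -> R2=(8,5,8) value=21
Op 12: inc R0 by 1 -> R0=(9,5,3) value=17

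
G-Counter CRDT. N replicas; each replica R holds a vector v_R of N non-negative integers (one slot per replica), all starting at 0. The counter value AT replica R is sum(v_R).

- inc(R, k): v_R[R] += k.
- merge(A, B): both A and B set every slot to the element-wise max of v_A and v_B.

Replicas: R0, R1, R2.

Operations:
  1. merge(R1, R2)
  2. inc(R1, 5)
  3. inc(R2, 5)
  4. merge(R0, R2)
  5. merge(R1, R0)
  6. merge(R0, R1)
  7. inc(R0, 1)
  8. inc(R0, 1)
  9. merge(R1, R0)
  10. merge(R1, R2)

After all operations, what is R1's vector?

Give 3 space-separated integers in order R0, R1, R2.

Answer: 2 5 5

Derivation:
Op 1: merge R1<->R2 -> R1=(0,0,0) R2=(0,0,0)
Op 2: inc R1 by 5 -> R1=(0,5,0) value=5
Op 3: inc R2 by 5 -> R2=(0,0,5) value=5
Op 4: merge R0<->R2 -> R0=(0,0,5) R2=(0,0,5)
Op 5: merge R1<->R0 -> R1=(0,5,5) R0=(0,5,5)
Op 6: merge R0<->R1 -> R0=(0,5,5) R1=(0,5,5)
Op 7: inc R0 by 1 -> R0=(1,5,5) value=11
Op 8: inc R0 by 1 -> R0=(2,5,5) value=12
Op 9: merge R1<->R0 -> R1=(2,5,5) R0=(2,5,5)
Op 10: merge R1<->R2 -> R1=(2,5,5) R2=(2,5,5)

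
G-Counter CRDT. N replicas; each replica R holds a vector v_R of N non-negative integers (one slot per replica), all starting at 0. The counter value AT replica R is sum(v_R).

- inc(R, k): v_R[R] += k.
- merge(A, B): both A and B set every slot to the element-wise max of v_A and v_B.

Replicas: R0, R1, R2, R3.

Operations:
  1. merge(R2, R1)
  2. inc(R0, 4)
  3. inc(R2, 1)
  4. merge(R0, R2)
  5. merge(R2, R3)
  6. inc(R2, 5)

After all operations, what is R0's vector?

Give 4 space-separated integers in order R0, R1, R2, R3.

Answer: 4 0 1 0

Derivation:
Op 1: merge R2<->R1 -> R2=(0,0,0,0) R1=(0,0,0,0)
Op 2: inc R0 by 4 -> R0=(4,0,0,0) value=4
Op 3: inc R2 by 1 -> R2=(0,0,1,0) value=1
Op 4: merge R0<->R2 -> R0=(4,0,1,0) R2=(4,0,1,0)
Op 5: merge R2<->R3 -> R2=(4,0,1,0) R3=(4,0,1,0)
Op 6: inc R2 by 5 -> R2=(4,0,6,0) value=10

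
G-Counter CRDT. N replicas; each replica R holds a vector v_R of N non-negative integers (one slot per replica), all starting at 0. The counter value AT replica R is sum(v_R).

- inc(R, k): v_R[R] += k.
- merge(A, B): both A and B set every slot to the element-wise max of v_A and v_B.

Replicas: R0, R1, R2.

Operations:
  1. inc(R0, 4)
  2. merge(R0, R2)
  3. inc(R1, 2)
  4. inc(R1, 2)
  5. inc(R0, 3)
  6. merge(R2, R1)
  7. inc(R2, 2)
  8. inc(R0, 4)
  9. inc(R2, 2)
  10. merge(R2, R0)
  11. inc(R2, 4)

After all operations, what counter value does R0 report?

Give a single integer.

Op 1: inc R0 by 4 -> R0=(4,0,0) value=4
Op 2: merge R0<->R2 -> R0=(4,0,0) R2=(4,0,0)
Op 3: inc R1 by 2 -> R1=(0,2,0) value=2
Op 4: inc R1 by 2 -> R1=(0,4,0) value=4
Op 5: inc R0 by 3 -> R0=(7,0,0) value=7
Op 6: merge R2<->R1 -> R2=(4,4,0) R1=(4,4,0)
Op 7: inc R2 by 2 -> R2=(4,4,2) value=10
Op 8: inc R0 by 4 -> R0=(11,0,0) value=11
Op 9: inc R2 by 2 -> R2=(4,4,4) value=12
Op 10: merge R2<->R0 -> R2=(11,4,4) R0=(11,4,4)
Op 11: inc R2 by 4 -> R2=(11,4,8) value=23

Answer: 19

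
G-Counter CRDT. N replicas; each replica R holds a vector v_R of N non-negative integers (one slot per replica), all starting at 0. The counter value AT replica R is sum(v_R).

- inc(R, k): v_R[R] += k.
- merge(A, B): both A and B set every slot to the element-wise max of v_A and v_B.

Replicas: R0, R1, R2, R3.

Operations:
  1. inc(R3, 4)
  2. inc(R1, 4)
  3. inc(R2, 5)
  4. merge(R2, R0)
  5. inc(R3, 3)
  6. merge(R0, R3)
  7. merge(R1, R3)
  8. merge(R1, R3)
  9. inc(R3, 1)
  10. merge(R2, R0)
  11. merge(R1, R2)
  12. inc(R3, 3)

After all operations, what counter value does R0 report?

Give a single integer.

Op 1: inc R3 by 4 -> R3=(0,0,0,4) value=4
Op 2: inc R1 by 4 -> R1=(0,4,0,0) value=4
Op 3: inc R2 by 5 -> R2=(0,0,5,0) value=5
Op 4: merge R2<->R0 -> R2=(0,0,5,0) R0=(0,0,5,0)
Op 5: inc R3 by 3 -> R3=(0,0,0,7) value=7
Op 6: merge R0<->R3 -> R0=(0,0,5,7) R3=(0,0,5,7)
Op 7: merge R1<->R3 -> R1=(0,4,5,7) R3=(0,4,5,7)
Op 8: merge R1<->R3 -> R1=(0,4,5,7) R3=(0,4,5,7)
Op 9: inc R3 by 1 -> R3=(0,4,5,8) value=17
Op 10: merge R2<->R0 -> R2=(0,0,5,7) R0=(0,0,5,7)
Op 11: merge R1<->R2 -> R1=(0,4,5,7) R2=(0,4,5,7)
Op 12: inc R3 by 3 -> R3=(0,4,5,11) value=20

Answer: 12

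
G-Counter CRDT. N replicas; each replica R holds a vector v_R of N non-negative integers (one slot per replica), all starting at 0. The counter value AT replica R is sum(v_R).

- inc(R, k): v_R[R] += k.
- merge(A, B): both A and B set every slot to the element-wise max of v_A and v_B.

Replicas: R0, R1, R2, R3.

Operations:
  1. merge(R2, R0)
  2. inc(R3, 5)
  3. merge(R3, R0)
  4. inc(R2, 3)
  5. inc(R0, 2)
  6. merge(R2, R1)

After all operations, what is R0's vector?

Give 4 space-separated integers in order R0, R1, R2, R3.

Answer: 2 0 0 5

Derivation:
Op 1: merge R2<->R0 -> R2=(0,0,0,0) R0=(0,0,0,0)
Op 2: inc R3 by 5 -> R3=(0,0,0,5) value=5
Op 3: merge R3<->R0 -> R3=(0,0,0,5) R0=(0,0,0,5)
Op 4: inc R2 by 3 -> R2=(0,0,3,0) value=3
Op 5: inc R0 by 2 -> R0=(2,0,0,5) value=7
Op 6: merge R2<->R1 -> R2=(0,0,3,0) R1=(0,0,3,0)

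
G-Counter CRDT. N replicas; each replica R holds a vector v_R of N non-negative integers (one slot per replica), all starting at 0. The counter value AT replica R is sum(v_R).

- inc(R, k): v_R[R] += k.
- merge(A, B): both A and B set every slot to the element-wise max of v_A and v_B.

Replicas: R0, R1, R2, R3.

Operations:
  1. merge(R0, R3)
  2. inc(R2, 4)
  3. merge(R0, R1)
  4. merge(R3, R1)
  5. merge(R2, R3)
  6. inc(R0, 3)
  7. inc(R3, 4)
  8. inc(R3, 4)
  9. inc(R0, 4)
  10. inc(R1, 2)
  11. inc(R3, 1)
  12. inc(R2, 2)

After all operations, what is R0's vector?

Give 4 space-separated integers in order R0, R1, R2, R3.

Op 1: merge R0<->R3 -> R0=(0,0,0,0) R3=(0,0,0,0)
Op 2: inc R2 by 4 -> R2=(0,0,4,0) value=4
Op 3: merge R0<->R1 -> R0=(0,0,0,0) R1=(0,0,0,0)
Op 4: merge R3<->R1 -> R3=(0,0,0,0) R1=(0,0,0,0)
Op 5: merge R2<->R3 -> R2=(0,0,4,0) R3=(0,0,4,0)
Op 6: inc R0 by 3 -> R0=(3,0,0,0) value=3
Op 7: inc R3 by 4 -> R3=(0,0,4,4) value=8
Op 8: inc R3 by 4 -> R3=(0,0,4,8) value=12
Op 9: inc R0 by 4 -> R0=(7,0,0,0) value=7
Op 10: inc R1 by 2 -> R1=(0,2,0,0) value=2
Op 11: inc R3 by 1 -> R3=(0,0,4,9) value=13
Op 12: inc R2 by 2 -> R2=(0,0,6,0) value=6

Answer: 7 0 0 0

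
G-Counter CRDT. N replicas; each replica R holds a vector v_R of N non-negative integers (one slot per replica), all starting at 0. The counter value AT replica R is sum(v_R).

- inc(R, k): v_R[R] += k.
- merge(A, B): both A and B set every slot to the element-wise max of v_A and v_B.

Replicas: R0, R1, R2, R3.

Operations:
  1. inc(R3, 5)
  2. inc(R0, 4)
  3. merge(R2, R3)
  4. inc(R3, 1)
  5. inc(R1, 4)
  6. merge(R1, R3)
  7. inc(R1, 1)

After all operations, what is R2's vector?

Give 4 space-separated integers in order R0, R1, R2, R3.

Op 1: inc R3 by 5 -> R3=(0,0,0,5) value=5
Op 2: inc R0 by 4 -> R0=(4,0,0,0) value=4
Op 3: merge R2<->R3 -> R2=(0,0,0,5) R3=(0,0,0,5)
Op 4: inc R3 by 1 -> R3=(0,0,0,6) value=6
Op 5: inc R1 by 4 -> R1=(0,4,0,0) value=4
Op 6: merge R1<->R3 -> R1=(0,4,0,6) R3=(0,4,0,6)
Op 7: inc R1 by 1 -> R1=(0,5,0,6) value=11

Answer: 0 0 0 5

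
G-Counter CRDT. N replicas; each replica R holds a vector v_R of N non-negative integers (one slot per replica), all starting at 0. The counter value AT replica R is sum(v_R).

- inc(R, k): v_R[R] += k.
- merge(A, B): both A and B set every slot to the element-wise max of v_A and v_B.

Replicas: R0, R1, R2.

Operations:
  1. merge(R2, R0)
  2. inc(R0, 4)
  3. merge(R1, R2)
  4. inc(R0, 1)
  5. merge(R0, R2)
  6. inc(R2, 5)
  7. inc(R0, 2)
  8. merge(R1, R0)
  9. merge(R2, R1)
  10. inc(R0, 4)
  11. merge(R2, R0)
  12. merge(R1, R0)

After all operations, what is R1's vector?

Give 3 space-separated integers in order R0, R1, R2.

Answer: 11 0 5

Derivation:
Op 1: merge R2<->R0 -> R2=(0,0,0) R0=(0,0,0)
Op 2: inc R0 by 4 -> R0=(4,0,0) value=4
Op 3: merge R1<->R2 -> R1=(0,0,0) R2=(0,0,0)
Op 4: inc R0 by 1 -> R0=(5,0,0) value=5
Op 5: merge R0<->R2 -> R0=(5,0,0) R2=(5,0,0)
Op 6: inc R2 by 5 -> R2=(5,0,5) value=10
Op 7: inc R0 by 2 -> R0=(7,0,0) value=7
Op 8: merge R1<->R0 -> R1=(7,0,0) R0=(7,0,0)
Op 9: merge R2<->R1 -> R2=(7,0,5) R1=(7,0,5)
Op 10: inc R0 by 4 -> R0=(11,0,0) value=11
Op 11: merge R2<->R0 -> R2=(11,0,5) R0=(11,0,5)
Op 12: merge R1<->R0 -> R1=(11,0,5) R0=(11,0,5)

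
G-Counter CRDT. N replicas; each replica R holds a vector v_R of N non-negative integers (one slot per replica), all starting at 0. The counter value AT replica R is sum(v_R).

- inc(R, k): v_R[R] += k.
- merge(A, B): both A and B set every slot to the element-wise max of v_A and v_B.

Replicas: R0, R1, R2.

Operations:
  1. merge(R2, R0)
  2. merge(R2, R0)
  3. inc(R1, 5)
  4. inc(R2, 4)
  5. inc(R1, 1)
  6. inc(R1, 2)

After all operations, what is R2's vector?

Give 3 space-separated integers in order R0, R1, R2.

Op 1: merge R2<->R0 -> R2=(0,0,0) R0=(0,0,0)
Op 2: merge R2<->R0 -> R2=(0,0,0) R0=(0,0,0)
Op 3: inc R1 by 5 -> R1=(0,5,0) value=5
Op 4: inc R2 by 4 -> R2=(0,0,4) value=4
Op 5: inc R1 by 1 -> R1=(0,6,0) value=6
Op 6: inc R1 by 2 -> R1=(0,8,0) value=8

Answer: 0 0 4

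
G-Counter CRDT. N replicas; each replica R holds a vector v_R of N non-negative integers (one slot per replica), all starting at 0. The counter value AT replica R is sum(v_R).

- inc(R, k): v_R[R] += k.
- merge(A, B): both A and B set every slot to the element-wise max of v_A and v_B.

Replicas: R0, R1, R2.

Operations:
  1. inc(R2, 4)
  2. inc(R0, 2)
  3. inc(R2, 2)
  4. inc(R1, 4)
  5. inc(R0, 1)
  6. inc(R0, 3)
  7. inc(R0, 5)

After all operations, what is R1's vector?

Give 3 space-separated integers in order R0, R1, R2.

Answer: 0 4 0

Derivation:
Op 1: inc R2 by 4 -> R2=(0,0,4) value=4
Op 2: inc R0 by 2 -> R0=(2,0,0) value=2
Op 3: inc R2 by 2 -> R2=(0,0,6) value=6
Op 4: inc R1 by 4 -> R1=(0,4,0) value=4
Op 5: inc R0 by 1 -> R0=(3,0,0) value=3
Op 6: inc R0 by 3 -> R0=(6,0,0) value=6
Op 7: inc R0 by 5 -> R0=(11,0,0) value=11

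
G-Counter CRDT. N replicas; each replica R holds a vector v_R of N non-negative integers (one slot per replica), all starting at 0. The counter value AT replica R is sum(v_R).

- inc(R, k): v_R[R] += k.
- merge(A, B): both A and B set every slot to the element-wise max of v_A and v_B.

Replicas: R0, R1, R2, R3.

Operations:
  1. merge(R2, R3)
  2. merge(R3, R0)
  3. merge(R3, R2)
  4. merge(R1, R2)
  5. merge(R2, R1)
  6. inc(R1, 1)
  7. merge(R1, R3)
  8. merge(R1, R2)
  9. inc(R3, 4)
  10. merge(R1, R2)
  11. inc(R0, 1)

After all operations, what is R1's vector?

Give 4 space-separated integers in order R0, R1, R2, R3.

Op 1: merge R2<->R3 -> R2=(0,0,0,0) R3=(0,0,0,0)
Op 2: merge R3<->R0 -> R3=(0,0,0,0) R0=(0,0,0,0)
Op 3: merge R3<->R2 -> R3=(0,0,0,0) R2=(0,0,0,0)
Op 4: merge R1<->R2 -> R1=(0,0,0,0) R2=(0,0,0,0)
Op 5: merge R2<->R1 -> R2=(0,0,0,0) R1=(0,0,0,0)
Op 6: inc R1 by 1 -> R1=(0,1,0,0) value=1
Op 7: merge R1<->R3 -> R1=(0,1,0,0) R3=(0,1,0,0)
Op 8: merge R1<->R2 -> R1=(0,1,0,0) R2=(0,1,0,0)
Op 9: inc R3 by 4 -> R3=(0,1,0,4) value=5
Op 10: merge R1<->R2 -> R1=(0,1,0,0) R2=(0,1,0,0)
Op 11: inc R0 by 1 -> R0=(1,0,0,0) value=1

Answer: 0 1 0 0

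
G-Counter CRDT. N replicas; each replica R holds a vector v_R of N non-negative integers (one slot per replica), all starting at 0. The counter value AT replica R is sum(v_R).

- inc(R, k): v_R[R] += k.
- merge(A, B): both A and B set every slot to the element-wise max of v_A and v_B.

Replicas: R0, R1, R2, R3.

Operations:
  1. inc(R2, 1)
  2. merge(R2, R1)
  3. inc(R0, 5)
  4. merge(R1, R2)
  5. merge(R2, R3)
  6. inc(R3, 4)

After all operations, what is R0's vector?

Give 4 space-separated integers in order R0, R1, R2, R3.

Op 1: inc R2 by 1 -> R2=(0,0,1,0) value=1
Op 2: merge R2<->R1 -> R2=(0,0,1,0) R1=(0,0,1,0)
Op 3: inc R0 by 5 -> R0=(5,0,0,0) value=5
Op 4: merge R1<->R2 -> R1=(0,0,1,0) R2=(0,0,1,0)
Op 5: merge R2<->R3 -> R2=(0,0,1,0) R3=(0,0,1,0)
Op 6: inc R3 by 4 -> R3=(0,0,1,4) value=5

Answer: 5 0 0 0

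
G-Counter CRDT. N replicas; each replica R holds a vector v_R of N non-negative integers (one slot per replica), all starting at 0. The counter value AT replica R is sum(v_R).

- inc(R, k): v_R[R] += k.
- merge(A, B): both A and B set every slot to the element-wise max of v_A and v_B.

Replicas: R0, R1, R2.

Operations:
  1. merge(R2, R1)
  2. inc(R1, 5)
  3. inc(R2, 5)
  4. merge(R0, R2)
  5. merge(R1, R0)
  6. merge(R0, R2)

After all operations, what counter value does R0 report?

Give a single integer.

Op 1: merge R2<->R1 -> R2=(0,0,0) R1=(0,0,0)
Op 2: inc R1 by 5 -> R1=(0,5,0) value=5
Op 3: inc R2 by 5 -> R2=(0,0,5) value=5
Op 4: merge R0<->R2 -> R0=(0,0,5) R2=(0,0,5)
Op 5: merge R1<->R0 -> R1=(0,5,5) R0=(0,5,5)
Op 6: merge R0<->R2 -> R0=(0,5,5) R2=(0,5,5)

Answer: 10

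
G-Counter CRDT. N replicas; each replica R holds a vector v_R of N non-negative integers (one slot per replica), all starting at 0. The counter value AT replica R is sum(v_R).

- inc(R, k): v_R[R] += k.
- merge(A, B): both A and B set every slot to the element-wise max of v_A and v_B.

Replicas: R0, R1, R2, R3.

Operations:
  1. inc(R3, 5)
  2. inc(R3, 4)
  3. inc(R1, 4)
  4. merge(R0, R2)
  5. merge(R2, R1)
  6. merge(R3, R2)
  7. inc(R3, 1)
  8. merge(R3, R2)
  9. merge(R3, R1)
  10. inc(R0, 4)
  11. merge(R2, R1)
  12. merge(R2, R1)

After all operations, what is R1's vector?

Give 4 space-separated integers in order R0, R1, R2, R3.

Op 1: inc R3 by 5 -> R3=(0,0,0,5) value=5
Op 2: inc R3 by 4 -> R3=(0,0,0,9) value=9
Op 3: inc R1 by 4 -> R1=(0,4,0,0) value=4
Op 4: merge R0<->R2 -> R0=(0,0,0,0) R2=(0,0,0,0)
Op 5: merge R2<->R1 -> R2=(0,4,0,0) R1=(0,4,0,0)
Op 6: merge R3<->R2 -> R3=(0,4,0,9) R2=(0,4,0,9)
Op 7: inc R3 by 1 -> R3=(0,4,0,10) value=14
Op 8: merge R3<->R2 -> R3=(0,4,0,10) R2=(0,4,0,10)
Op 9: merge R3<->R1 -> R3=(0,4,0,10) R1=(0,4,0,10)
Op 10: inc R0 by 4 -> R0=(4,0,0,0) value=4
Op 11: merge R2<->R1 -> R2=(0,4,0,10) R1=(0,4,0,10)
Op 12: merge R2<->R1 -> R2=(0,4,0,10) R1=(0,4,0,10)

Answer: 0 4 0 10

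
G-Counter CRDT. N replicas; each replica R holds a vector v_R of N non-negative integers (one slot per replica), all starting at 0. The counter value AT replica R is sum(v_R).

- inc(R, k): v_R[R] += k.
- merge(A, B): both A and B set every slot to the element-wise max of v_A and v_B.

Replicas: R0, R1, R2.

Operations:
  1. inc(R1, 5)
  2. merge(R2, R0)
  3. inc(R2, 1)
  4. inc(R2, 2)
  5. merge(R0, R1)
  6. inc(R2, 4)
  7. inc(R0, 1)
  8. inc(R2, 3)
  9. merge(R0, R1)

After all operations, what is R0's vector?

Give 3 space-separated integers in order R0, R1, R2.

Op 1: inc R1 by 5 -> R1=(0,5,0) value=5
Op 2: merge R2<->R0 -> R2=(0,0,0) R0=(0,0,0)
Op 3: inc R2 by 1 -> R2=(0,0,1) value=1
Op 4: inc R2 by 2 -> R2=(0,0,3) value=3
Op 5: merge R0<->R1 -> R0=(0,5,0) R1=(0,5,0)
Op 6: inc R2 by 4 -> R2=(0,0,7) value=7
Op 7: inc R0 by 1 -> R0=(1,5,0) value=6
Op 8: inc R2 by 3 -> R2=(0,0,10) value=10
Op 9: merge R0<->R1 -> R0=(1,5,0) R1=(1,5,0)

Answer: 1 5 0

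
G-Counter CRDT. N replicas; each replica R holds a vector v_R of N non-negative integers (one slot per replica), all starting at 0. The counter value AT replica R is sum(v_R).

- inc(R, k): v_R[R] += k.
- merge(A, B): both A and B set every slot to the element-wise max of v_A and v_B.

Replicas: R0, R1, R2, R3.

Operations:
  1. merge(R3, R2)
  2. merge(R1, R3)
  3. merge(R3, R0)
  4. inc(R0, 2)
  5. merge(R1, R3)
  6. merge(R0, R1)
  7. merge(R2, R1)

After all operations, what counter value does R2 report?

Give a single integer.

Op 1: merge R3<->R2 -> R3=(0,0,0,0) R2=(0,0,0,0)
Op 2: merge R1<->R3 -> R1=(0,0,0,0) R3=(0,0,0,0)
Op 3: merge R3<->R0 -> R3=(0,0,0,0) R0=(0,0,0,0)
Op 4: inc R0 by 2 -> R0=(2,0,0,0) value=2
Op 5: merge R1<->R3 -> R1=(0,0,0,0) R3=(0,0,0,0)
Op 6: merge R0<->R1 -> R0=(2,0,0,0) R1=(2,0,0,0)
Op 7: merge R2<->R1 -> R2=(2,0,0,0) R1=(2,0,0,0)

Answer: 2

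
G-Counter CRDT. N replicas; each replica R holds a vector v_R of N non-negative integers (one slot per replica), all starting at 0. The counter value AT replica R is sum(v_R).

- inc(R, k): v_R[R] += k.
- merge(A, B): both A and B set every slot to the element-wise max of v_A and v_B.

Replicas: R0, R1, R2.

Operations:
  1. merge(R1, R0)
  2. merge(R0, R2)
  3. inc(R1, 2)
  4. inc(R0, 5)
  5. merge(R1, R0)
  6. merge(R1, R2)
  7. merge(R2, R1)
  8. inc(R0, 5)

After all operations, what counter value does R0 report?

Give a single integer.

Op 1: merge R1<->R0 -> R1=(0,0,0) R0=(0,0,0)
Op 2: merge R0<->R2 -> R0=(0,0,0) R2=(0,0,0)
Op 3: inc R1 by 2 -> R1=(0,2,0) value=2
Op 4: inc R0 by 5 -> R0=(5,0,0) value=5
Op 5: merge R1<->R0 -> R1=(5,2,0) R0=(5,2,0)
Op 6: merge R1<->R2 -> R1=(5,2,0) R2=(5,2,0)
Op 7: merge R2<->R1 -> R2=(5,2,0) R1=(5,2,0)
Op 8: inc R0 by 5 -> R0=(10,2,0) value=12

Answer: 12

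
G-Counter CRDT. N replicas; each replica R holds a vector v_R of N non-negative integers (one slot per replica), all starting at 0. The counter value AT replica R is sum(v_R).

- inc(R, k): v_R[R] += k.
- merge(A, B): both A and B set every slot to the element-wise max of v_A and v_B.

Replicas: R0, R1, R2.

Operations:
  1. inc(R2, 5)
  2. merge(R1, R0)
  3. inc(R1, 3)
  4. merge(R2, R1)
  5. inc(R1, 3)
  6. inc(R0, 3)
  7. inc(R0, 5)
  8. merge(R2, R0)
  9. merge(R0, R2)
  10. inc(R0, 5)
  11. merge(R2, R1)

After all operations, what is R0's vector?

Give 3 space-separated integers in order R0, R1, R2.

Op 1: inc R2 by 5 -> R2=(0,0,5) value=5
Op 2: merge R1<->R0 -> R1=(0,0,0) R0=(0,0,0)
Op 3: inc R1 by 3 -> R1=(0,3,0) value=3
Op 4: merge R2<->R1 -> R2=(0,3,5) R1=(0,3,5)
Op 5: inc R1 by 3 -> R1=(0,6,5) value=11
Op 6: inc R0 by 3 -> R0=(3,0,0) value=3
Op 7: inc R0 by 5 -> R0=(8,0,0) value=8
Op 8: merge R2<->R0 -> R2=(8,3,5) R0=(8,3,5)
Op 9: merge R0<->R2 -> R0=(8,3,5) R2=(8,3,5)
Op 10: inc R0 by 5 -> R0=(13,3,5) value=21
Op 11: merge R2<->R1 -> R2=(8,6,5) R1=(8,6,5)

Answer: 13 3 5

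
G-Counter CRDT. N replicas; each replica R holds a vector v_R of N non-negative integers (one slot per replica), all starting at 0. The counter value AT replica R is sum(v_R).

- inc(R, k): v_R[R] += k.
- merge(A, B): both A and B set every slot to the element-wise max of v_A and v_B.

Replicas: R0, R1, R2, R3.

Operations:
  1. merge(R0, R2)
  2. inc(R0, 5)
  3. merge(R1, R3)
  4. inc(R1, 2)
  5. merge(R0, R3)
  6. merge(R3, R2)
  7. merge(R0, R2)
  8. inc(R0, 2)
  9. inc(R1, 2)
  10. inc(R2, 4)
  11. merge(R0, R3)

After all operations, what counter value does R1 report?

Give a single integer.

Answer: 4

Derivation:
Op 1: merge R0<->R2 -> R0=(0,0,0,0) R2=(0,0,0,0)
Op 2: inc R0 by 5 -> R0=(5,0,0,0) value=5
Op 3: merge R1<->R3 -> R1=(0,0,0,0) R3=(0,0,0,0)
Op 4: inc R1 by 2 -> R1=(0,2,0,0) value=2
Op 5: merge R0<->R3 -> R0=(5,0,0,0) R3=(5,0,0,0)
Op 6: merge R3<->R2 -> R3=(5,0,0,0) R2=(5,0,0,0)
Op 7: merge R0<->R2 -> R0=(5,0,0,0) R2=(5,0,0,0)
Op 8: inc R0 by 2 -> R0=(7,0,0,0) value=7
Op 9: inc R1 by 2 -> R1=(0,4,0,0) value=4
Op 10: inc R2 by 4 -> R2=(5,0,4,0) value=9
Op 11: merge R0<->R3 -> R0=(7,0,0,0) R3=(7,0,0,0)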